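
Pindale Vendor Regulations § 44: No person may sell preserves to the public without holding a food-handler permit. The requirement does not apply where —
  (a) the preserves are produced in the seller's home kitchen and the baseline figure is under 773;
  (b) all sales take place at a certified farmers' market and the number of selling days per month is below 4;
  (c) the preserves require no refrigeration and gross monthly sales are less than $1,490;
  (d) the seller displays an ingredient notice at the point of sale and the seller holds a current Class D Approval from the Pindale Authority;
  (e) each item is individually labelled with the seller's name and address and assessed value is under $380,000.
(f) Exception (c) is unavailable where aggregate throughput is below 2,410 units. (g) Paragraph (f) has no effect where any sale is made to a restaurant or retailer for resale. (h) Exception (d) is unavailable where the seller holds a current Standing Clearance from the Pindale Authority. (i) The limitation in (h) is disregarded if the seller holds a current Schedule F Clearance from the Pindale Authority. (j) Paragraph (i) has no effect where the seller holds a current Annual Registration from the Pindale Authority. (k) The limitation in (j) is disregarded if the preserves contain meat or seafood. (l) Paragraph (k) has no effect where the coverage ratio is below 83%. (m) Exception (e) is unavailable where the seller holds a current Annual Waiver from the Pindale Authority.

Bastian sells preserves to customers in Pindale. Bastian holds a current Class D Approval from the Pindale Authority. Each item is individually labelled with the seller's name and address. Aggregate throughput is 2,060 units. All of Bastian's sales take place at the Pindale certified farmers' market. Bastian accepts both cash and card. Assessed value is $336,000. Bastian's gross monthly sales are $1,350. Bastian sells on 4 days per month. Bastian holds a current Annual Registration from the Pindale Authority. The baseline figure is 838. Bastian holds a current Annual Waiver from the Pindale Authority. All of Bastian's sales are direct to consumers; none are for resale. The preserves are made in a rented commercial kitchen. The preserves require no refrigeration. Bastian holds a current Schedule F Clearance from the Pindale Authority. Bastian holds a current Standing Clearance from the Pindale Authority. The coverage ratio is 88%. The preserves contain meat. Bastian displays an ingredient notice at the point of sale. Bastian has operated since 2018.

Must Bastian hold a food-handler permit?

No — exception (d) applies; Bastian is not required to hold a food-handler permit.

Exception (a) does not apply: the preserves are made in a commercial kitchen, not a home kitchen.
Exception (b) does not apply: the number of selling days per month is 4, not below 4.
Exception (c)'s conditions are all satisfied: the preserves are shelf-stable; gross monthly sales are $1,350, less than the $1,490 limit. However, paragraphs (f)–(g) must be considered: (f) is engaged — aggregate throughput is 2,060 units, below the 2,410 units limit. (g), which would lift (f), is not engaged — no sales are for resale. (c) is therefore removed.
All of (d)'s requirements are met (an ingredient notice is displayed; a current Class D Approval is held). Under paragraphs (h)–(l): (h) operates (a current Standing Clearance is held), but is set aside by (i): (i) operates against (h): a current Schedule F Clearance is held. (j) operates (a current Annual Registration is held), but is set aside by (k): (k) is triggered — the preserves contain meat. (l), which would lift (k), does not operate here — the coverage ratio is 88%, not below 83%. (d) remains available.
Exception (e) is satisfied on its face — items are individually labelled; assessed value is $336,000, under the $380,000 limit. Turning to paragraph (m): (m) operates — a current Annual Waiver is held. (e) is therefore removed.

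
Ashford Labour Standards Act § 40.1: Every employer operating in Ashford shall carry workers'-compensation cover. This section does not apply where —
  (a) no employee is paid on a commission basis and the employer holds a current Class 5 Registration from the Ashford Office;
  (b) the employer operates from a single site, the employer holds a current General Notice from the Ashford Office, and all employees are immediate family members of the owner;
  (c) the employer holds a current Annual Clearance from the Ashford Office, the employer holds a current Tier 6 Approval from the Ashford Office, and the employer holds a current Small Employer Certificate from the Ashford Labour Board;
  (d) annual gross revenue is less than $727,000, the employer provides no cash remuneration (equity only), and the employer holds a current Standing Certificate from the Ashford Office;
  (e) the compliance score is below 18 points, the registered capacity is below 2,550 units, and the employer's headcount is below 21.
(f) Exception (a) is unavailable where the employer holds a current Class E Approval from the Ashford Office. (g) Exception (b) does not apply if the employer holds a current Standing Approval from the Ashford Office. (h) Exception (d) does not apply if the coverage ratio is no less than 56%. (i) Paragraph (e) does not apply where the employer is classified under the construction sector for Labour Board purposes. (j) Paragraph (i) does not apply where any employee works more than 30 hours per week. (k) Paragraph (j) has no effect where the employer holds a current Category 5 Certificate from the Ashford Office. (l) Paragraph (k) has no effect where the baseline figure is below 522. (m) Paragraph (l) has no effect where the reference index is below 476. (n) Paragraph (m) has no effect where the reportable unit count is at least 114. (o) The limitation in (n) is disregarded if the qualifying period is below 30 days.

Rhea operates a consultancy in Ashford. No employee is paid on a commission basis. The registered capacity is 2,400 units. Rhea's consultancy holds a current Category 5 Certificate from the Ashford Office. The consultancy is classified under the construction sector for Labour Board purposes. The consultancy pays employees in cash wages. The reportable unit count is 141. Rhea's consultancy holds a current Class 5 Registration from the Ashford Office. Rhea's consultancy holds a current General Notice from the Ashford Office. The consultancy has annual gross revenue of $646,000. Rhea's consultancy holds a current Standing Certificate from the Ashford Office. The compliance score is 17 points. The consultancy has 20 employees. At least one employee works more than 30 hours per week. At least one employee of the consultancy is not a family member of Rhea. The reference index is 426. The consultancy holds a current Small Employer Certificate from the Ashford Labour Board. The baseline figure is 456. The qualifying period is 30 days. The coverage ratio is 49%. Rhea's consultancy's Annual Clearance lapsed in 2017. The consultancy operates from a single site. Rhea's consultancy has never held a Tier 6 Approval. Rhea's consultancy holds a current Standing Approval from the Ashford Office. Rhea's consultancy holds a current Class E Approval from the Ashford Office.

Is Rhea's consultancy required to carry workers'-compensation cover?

No — exception (e) applies; Rhea's consultancy is not required to carry workers'-compensation cover.

Exception (a): no employee is paid on commission; a current Class 5 Registration is held — every condition holds. Turning to paragraph (f): (f) applies — a current Class E Approval is held. Exception (a) does not apply.
Exception (b) fails — at least one employee is not a family member.
Exception (c) does not apply: there is no Annual Clearance in force.
Exception (d) does not apply: employees are paid cash wages.
All of (e)'s requirements are met (the compliance score is 17 points, below the 18 points limit; the registered capacity is 2,400 units, below the 2,550 units limit; the employer's headcount is 20, below the 21 limit). Considering the limiting provisions: (i) applies (the consultancy is classified under the construction sector), but is displaced by (j): (j) operates against (i): at least one employee exceeds 30 hours/week. (k) is triggered (a current Category 5 Certificate is held), but is displaced by (l): (l) is engaged — the baseline figure is 456, below the 522 limit. (m) would limit (l) — the reference index is 426, below the 476 limit — but (n) sets (m) aside: (n) operates — the reportable unit count is 141, meeting the 114 threshold. (o) does not operate here (the qualifying period is 30 days, not below 30 days), so (n) stands. Exception (e) stands.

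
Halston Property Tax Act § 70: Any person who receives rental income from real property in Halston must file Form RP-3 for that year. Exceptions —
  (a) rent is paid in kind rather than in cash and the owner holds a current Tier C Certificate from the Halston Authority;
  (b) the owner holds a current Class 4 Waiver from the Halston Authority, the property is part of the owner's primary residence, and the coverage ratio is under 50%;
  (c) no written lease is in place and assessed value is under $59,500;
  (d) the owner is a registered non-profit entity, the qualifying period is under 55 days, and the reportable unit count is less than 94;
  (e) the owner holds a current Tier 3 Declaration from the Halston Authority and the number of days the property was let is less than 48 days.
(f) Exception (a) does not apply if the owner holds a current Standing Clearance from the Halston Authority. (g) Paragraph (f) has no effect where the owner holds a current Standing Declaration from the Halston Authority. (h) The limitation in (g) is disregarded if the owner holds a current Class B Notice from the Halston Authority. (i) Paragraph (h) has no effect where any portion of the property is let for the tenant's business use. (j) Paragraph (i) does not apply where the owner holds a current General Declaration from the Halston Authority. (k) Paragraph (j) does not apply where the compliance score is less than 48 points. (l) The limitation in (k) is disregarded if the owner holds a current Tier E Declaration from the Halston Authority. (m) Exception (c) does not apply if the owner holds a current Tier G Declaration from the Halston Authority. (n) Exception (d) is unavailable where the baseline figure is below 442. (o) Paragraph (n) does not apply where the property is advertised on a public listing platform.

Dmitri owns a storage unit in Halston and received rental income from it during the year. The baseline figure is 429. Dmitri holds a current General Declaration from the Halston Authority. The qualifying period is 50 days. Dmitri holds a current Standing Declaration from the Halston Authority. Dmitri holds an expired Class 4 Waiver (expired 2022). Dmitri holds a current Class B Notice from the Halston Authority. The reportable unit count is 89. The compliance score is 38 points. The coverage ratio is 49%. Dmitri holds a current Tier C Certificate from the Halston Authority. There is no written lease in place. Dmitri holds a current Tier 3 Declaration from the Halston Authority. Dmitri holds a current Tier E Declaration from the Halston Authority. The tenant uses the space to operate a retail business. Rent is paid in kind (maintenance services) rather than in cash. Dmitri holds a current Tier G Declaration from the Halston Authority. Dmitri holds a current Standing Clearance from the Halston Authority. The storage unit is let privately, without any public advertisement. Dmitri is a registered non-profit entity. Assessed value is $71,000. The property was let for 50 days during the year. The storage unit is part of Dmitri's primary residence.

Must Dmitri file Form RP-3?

Exception (a)'s conditions are all satisfied: rent is paid in kind; a current Tier C Certificate is held. Turning to paragraphs (f)–(l): (f) applies — a current Standing Clearance is held. (g) would limit (f) — a current Standing Declaration is held — but (h) sets (g) aside: (h) operates against (g): a current Class B Notice is held. (i) applies (the space is let for business use), but is overridden by (j): (j) operates against (i): a current General Declaration is held. (k) applies (the compliance score is 38 points, less than the 48 points limit), but is overridden by (l): (l) operates — a current Tier E Declaration is held. So (a) is unavailable.
Exception (b) does not apply: there is no Class 4 Waiver in force.
Exception (c) fails — assessed value is $71,000, not under $59,500.
All of (d)'s requirements are met (Dmitri is a registered non-profit; the qualifying period is 50 days, under the 55 days limit; the reportable unit count is 89, less than the 94 limit). But applying paragraphs (n)–(o): (n) is engaged — the baseline figure is 429, below the 442 limit. (o), which would lift (n), is inapplicable — the property is let privately without advertisement. Exception (d) does not apply.
Exception (e) fails — the number of days the property was let is 50 days, not less than 48 days.
No exception is made out. Dmitri falls within the general rule.

Yes — Dmitri must file Form RP-3.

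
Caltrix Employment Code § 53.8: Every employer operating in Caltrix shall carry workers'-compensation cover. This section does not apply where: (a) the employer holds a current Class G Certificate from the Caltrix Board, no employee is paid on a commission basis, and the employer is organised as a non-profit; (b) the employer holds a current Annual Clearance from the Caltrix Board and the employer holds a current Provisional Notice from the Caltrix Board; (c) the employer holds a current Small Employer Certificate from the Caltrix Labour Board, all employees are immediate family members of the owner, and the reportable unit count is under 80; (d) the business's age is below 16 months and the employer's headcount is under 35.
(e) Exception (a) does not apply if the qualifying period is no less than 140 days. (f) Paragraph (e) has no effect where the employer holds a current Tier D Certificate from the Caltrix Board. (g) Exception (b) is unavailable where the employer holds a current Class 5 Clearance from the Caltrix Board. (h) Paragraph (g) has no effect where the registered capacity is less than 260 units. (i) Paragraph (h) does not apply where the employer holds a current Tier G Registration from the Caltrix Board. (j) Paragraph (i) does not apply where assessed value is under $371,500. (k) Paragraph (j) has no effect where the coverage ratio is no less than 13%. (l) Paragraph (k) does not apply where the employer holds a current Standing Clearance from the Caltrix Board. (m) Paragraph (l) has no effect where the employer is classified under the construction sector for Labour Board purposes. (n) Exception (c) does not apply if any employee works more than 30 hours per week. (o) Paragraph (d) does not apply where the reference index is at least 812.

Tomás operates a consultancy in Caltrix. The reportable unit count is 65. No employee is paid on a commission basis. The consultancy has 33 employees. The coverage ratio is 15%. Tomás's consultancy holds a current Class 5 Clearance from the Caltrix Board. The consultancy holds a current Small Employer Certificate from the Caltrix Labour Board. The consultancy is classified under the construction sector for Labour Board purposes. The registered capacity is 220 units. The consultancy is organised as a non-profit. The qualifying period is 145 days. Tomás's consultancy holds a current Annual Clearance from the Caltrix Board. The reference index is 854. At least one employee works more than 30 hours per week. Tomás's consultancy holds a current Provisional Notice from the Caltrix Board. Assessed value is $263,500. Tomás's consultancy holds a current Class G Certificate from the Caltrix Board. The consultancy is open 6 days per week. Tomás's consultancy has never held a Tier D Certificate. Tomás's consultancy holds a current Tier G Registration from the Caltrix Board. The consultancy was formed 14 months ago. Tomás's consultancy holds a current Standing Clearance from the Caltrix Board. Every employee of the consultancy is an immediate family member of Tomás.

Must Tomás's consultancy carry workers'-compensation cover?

Yes — Tomás's consultancy must carry workers'-compensation cover.

Exception (a)'s conditions are all satisfied: a current Class G Certificate is held; no employee is paid on commission; the employer is a non-profit. But applying paragraphs (e)–(f): (e) is triggered — the qualifying period is 145 days, meeting the 140 days threshold. (f) does not operate here (there is no Tier D Certificate in force), so (e) stands. (a) is therefore removed.
Exception (b)'s conditions are all satisfied: a current Annual Clearance is held; a current Provisional Notice is held. Turning to paragraphs (g)–(m): (g) operates against (b): a current Class 5 Clearance is held. (h) would limit (g) — the registered capacity is 220 units, less than the 260 units limit — but (i) sets (h) aside: (i) is triggered — a current Tier G Registration is held. (j) is triggered (assessed value is $263,500, under the $371,500 limit), but is itself disapplied by (k): (k) operates against (j): the coverage ratio is 15%, meeting the 13% threshold. (l) is triggered (a current Standing Clearance is held), but is set aside by (m): (m) is triggered — the consultancy is classified under the construction sector. Exception (b) does not apply.
All of (c)'s requirements are met (a current Small Employer Certificate is held; every employee is an immediate family member; the reportable unit count is 65, under the 80 limit). But applying paragraph (n): (n) is engaged — at least one employee exceeds 30 hours/week. So (c) is unavailable.
Exception (d): the business's age is 14 months, below the 16 months limit; the employer's headcount is 33, under the 35 limit — every condition holds. Turning to paragraph (o): (o) applies — the reference index is 854, meeting the 812 threshold. Exception (d) does not apply.
No exception displaces § 53.8.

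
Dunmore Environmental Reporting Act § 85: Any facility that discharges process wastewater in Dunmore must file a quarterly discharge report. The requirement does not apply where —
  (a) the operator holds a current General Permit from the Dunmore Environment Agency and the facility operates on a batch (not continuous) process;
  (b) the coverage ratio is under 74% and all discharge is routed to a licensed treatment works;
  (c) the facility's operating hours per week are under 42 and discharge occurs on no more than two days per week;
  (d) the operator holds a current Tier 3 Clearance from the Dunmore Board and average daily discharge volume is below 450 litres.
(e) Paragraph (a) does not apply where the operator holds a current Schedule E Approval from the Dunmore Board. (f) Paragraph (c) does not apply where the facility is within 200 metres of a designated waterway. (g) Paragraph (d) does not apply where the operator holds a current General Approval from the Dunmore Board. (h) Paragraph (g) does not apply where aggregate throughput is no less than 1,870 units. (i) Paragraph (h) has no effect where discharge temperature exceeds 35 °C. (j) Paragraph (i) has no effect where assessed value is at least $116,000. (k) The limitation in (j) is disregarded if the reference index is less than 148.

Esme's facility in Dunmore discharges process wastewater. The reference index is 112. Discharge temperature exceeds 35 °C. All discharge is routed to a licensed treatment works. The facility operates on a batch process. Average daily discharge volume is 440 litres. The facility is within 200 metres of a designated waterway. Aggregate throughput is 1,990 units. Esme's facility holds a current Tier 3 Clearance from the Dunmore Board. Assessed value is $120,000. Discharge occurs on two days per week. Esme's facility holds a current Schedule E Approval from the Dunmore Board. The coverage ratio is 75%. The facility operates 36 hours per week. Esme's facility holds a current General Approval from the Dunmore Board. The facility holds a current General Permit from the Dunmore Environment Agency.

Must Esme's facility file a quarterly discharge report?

Yes — Esme's facility must file a quarterly discharge report.

Exception (a)'s conditions are all satisfied: a current General Permit is held; the facility operates on a batch process. But: (e) operates — a current Schedule E Approval is held. Exception (a) does not apply.
Exception (b) does not apply: the coverage ratio is 75%, not under 74%.
All of (c)'s requirements are met (the facility's operating hours per week are 36, under the 42 limit; discharge occurs on no more than two days per week). But: (f) operates against (c): the facility is within 200 m of a designated waterway. (c) is therefore removed.
All of (d)'s requirements are met (a current Tier 3 Clearance is held; average daily discharge volume is 440 litres, below the 450 litres limit). Turning to paragraphs (g)–(k): (g) is engaged — a current General Approval is held. (h) would limit (g) — aggregate throughput is 1,990 units, meeting the 1,870 units threshold — but (i) sets (h) aside: (i) operates against (h): discharge temperature exceeds 35 °C. (j) operates (assessed value is $120,000, meeting the $116,000 threshold), but yields to (k): (k) operates against (j): the reference index is 112, less than the 148 limit. (d) is therefore removed.
No exception applies. The general rule governs.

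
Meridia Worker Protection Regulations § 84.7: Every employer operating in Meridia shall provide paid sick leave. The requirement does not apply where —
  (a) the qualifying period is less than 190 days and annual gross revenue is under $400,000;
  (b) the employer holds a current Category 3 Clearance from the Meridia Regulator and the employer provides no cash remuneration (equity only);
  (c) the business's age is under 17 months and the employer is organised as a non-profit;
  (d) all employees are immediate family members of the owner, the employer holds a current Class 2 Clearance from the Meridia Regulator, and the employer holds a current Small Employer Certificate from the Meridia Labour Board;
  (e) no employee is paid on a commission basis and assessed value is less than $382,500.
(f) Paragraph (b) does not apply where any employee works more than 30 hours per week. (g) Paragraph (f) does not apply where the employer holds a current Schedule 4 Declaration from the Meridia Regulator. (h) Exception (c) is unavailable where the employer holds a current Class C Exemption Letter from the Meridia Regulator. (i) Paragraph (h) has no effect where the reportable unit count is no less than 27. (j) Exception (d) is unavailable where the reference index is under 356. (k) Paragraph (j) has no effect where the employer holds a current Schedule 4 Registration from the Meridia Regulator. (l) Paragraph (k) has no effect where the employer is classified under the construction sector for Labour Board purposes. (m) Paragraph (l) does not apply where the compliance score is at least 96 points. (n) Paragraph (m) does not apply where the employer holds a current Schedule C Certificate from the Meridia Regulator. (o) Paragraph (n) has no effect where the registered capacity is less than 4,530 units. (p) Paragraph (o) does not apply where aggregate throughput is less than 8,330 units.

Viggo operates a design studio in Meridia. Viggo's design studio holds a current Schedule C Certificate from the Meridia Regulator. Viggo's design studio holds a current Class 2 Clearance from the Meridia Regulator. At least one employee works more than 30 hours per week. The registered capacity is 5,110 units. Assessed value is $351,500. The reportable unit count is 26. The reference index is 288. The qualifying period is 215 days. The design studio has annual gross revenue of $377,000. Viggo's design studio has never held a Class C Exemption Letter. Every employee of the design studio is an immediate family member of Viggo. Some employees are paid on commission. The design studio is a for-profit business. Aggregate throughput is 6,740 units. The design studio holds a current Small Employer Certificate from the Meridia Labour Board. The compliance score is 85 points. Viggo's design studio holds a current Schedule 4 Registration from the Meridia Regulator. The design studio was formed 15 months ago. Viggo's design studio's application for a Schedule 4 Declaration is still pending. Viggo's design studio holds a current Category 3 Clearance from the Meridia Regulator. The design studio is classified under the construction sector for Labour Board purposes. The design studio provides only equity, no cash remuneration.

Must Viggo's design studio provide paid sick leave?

Yes — Viggo's design studio must provide paid sick leave.

Exception (a) requires that the qualifying period is less than 190 days; but the qualifying period is 215 days, not less than 190 days, so (a) is unavailable.
Exception (b): a current Category 3 Clearance is held; remuneration is equity-only — every condition holds. But: (f) operates against (b): at least one employee exceeds 30 hours/week. (g), which would lift (f), is not engaged — no current Schedule 4 Declaration is held. So (b) is unavailable.
Exception (c) fails — the employer is for-profit.
Exception (d) is satisfied on its face — every employee is an immediate family member; a current Class 2 Clearance is held; a current Small Employer Certificate is held. But: (j) is triggered — the reference index is 288, under the 356 limit. (k) would limit (j) — a current Schedule 4 Registration is held — but (l) sets (k) aside: (l) operates — the design studio is classified under the construction sector. (m), which would lift (l), is inapplicable — the compliance score is 85 points, short of 96 points. So (d) is unavailable.
Exception (e) does not apply: some employees are paid on commission.
None of the exceptions is available; § 84.7 applies in full.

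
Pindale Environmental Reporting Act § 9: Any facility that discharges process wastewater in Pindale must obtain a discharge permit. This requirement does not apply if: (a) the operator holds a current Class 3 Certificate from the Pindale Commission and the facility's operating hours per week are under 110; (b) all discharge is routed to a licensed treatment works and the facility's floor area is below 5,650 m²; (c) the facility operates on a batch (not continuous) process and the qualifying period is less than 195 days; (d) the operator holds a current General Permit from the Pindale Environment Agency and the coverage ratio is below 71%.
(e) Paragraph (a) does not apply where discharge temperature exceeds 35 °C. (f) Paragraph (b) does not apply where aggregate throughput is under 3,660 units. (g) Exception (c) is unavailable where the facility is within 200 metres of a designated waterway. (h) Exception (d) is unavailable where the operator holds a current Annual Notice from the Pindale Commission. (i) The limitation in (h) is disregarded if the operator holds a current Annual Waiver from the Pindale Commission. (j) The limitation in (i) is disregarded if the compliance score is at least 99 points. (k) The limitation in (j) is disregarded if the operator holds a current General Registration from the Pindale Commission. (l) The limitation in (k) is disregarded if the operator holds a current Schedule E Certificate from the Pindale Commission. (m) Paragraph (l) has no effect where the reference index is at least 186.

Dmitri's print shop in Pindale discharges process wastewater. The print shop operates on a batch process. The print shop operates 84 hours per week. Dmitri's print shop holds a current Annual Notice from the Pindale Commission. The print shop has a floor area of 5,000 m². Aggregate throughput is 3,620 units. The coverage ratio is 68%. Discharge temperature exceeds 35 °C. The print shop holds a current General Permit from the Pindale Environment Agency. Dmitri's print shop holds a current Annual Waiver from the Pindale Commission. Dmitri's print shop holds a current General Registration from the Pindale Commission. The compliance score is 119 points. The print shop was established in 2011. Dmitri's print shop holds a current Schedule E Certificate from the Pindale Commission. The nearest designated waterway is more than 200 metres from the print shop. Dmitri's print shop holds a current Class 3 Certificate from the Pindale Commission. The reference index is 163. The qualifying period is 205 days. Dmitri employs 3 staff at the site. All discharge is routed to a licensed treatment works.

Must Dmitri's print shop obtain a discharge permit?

Exception (a)'s conditions are all satisfied: a current Class 3 Certificate is held; the facility's operating hours per week are 84, under the 110 limit. However, paragraph (e) must be considered: (e) applies — discharge temperature exceeds 35 °C. (a) is therefore removed.
Exception (b) is satisfied on its face — discharge is routed to a licensed treatment works; the facility's floor area is 5,000 m², below the 5,650 m² limit. But: (f) operates against (b): aggregate throughput is 3,620 units, under the 3,660 units limit. So (b) is unavailable.
Exception (c) fails — the qualifying period is 205 days, not less than 195 days.
Exception (d)'s conditions are all satisfied: a current General Permit is held; the coverage ratio is 68%, below the 71% limit. However, paragraphs (h)–(m) must be considered: (h) is engaged — a current Annual Notice is held. (i) would limit (h) — a current Annual Waiver is held — but (j) sets (i) aside: (j) operates against (i): the compliance score is 119 points, meeting the 99 points threshold. (k) would limit (j) — a current General Registration is held — but (l) sets (k) aside: (l) operates against (k): a current Schedule E Certificate is held. (m) does not operate here (the reference index is 163, short of 186), so (l) stands. Exception (d) does not apply.
No exception applies. The general rule governs.

Yes — Dmitri's print shop must obtain a discharge permit.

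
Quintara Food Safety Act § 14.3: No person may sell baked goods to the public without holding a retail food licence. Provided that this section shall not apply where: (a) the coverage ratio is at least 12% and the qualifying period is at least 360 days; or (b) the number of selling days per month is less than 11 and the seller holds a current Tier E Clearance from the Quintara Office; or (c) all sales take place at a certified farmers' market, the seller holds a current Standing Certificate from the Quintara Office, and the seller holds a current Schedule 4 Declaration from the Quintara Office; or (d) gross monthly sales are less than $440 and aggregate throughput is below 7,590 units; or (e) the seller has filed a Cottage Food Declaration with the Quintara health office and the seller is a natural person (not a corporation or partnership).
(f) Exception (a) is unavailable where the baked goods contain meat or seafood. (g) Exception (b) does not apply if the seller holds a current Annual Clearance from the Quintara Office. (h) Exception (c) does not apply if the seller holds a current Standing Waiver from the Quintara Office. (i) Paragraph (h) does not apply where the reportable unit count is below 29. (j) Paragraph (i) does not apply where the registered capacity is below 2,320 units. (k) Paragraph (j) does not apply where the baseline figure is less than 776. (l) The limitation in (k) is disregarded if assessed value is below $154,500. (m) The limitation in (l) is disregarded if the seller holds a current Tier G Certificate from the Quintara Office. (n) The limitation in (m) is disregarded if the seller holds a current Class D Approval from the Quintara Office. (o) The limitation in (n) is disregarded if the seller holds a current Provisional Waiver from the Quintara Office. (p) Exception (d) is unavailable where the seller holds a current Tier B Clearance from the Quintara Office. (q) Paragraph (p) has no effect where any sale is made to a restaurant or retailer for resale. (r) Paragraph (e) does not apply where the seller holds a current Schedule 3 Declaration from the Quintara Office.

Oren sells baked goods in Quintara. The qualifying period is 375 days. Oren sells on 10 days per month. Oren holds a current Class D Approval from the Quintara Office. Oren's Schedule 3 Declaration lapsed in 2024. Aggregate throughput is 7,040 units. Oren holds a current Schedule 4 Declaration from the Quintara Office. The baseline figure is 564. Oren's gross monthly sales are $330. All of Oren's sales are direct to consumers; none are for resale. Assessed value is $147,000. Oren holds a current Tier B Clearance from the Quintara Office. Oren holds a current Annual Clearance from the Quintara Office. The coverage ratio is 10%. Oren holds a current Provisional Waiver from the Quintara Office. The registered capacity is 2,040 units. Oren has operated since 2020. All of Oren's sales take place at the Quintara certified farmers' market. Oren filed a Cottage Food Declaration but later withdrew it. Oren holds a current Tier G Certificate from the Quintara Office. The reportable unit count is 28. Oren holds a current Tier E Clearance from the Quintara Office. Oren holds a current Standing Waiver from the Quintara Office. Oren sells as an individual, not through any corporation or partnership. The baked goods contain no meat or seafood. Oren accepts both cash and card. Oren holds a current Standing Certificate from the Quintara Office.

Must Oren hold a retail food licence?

No — exception (c) applies; Oren is not required to hold a retail food licence.

Exception (a) fails — the coverage ratio is 10%, short of 12%.
Exception (b): the number of selling days per month is 10, less than the 11 limit; a current Tier E Clearance is held — every condition holds. Turning to paragraph (g): (g) operates — a current Annual Clearance is held. So (b) is unavailable.
Exception (c)'s conditions are all satisfied: all sales are at a certified farmers' market; a current Standing Certificate is held; a current Schedule 4 Declaration is held. Under paragraphs (h)–(o): (h) would limit (c) — a current Standing Waiver is held — but (i) sets (h) aside: (i) is triggered — the reportable unit count is 28, below the 29 limit. (j) would limit (i) — the registered capacity is 2,040 units, below the 2,320 units limit — but (k) sets (j) aside: (k) is engaged — the baseline figure is 564, less than the 776 limit. (l) is engaged (assessed value is $147,000, below the $154,500 limit), but is set aside by (m): (m) operates against (l): a current Tier G Certificate is held. (n) applies (a current Class D Approval is held), but is itself disapplied by (o): (o) is triggered — a current Provisional Waiver is held. So (c) applies.
All of (d)'s requirements are met (gross monthly sales are $330, less than the $440 limit; aggregate throughput is 7,040 units, below the 7,590 units limit). But: (p) operates — a current Tier B Clearance is held. (q) does not operate here (no sales are for resale), so (p) stands. So (d) is unavailable.
Exception (e) does not apply: the Cottage Food Declaration was withdrawn.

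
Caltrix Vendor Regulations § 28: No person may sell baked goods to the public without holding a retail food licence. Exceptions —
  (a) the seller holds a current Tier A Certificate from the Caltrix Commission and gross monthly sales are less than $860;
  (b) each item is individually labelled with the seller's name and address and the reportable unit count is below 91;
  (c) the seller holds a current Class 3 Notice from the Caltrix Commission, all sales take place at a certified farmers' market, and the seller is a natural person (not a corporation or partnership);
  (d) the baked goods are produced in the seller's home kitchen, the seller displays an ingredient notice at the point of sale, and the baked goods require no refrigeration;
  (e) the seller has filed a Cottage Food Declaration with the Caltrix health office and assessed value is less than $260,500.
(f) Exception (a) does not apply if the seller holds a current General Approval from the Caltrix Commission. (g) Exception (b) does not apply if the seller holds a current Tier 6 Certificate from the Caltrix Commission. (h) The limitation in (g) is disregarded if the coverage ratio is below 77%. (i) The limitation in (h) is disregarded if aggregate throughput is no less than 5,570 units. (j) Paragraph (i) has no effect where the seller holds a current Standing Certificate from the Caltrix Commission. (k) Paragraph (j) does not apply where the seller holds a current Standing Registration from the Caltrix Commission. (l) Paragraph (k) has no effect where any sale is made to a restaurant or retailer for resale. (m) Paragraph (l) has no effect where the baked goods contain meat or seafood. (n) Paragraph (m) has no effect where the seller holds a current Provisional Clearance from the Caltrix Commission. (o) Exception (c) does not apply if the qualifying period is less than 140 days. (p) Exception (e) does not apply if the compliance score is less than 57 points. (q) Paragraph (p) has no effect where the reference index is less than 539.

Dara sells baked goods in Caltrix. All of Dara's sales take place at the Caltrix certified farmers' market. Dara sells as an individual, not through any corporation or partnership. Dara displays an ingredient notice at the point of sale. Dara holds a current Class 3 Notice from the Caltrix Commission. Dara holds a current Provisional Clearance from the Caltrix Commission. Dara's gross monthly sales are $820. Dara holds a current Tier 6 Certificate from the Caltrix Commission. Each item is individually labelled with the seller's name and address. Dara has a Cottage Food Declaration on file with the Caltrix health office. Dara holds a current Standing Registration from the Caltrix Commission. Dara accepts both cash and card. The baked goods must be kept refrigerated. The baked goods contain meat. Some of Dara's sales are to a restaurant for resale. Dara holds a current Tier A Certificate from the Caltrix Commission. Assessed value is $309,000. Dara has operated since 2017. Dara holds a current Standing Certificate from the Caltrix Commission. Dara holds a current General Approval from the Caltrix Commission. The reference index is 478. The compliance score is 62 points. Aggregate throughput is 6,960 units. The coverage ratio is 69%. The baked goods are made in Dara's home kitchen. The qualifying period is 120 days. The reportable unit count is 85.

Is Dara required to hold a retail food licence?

No — exception (b) applies; Dara is not required to hold a retail food licence.

Exception (a) is satisfied on its face — a current Tier A Certificate is held; gross monthly sales are $820, less than the $860 limit. Turning to paragraph (f): (f) is triggered — a current General Approval is held. Exception (a) does not apply.
Exception (b): items are individually labelled; the reportable unit count is 85, below the 91 limit — every condition holds. As to paragraphs (g)–(n): (g) would limit (b) — a current Tier 6 Certificate is held — but (h) sets (g) aside: (h) operates against (g): the coverage ratio is 69%, below the 77% limit. (i) operates (aggregate throughput is 6,960 units, meeting the 5,570 units threshold), but is set aside by (j): (j) operates against (i): a current Standing Certificate is held. (k) would limit (j) — a current Standing Registration is held — but (l) sets (k) aside: (l) operates against (k): some sales are to a restaurant for resale. (m) is triggered (the baked goods contain meat), but is overridden by (n): (n) applies — a current Provisional Clearance is held. So (b) applies.
Exception (c) is satisfied on its face — a current Class 3 Notice is held; all sales are at a certified farmers' market; the seller is a natural person. But: (o) is triggered — the qualifying period is 120 days, less than the 140 days limit. Exception (c) does not apply.
Exception (d) does not apply: the baked goods require refrigeration.
Exception (e) fails — assessed value is $309,000, not less than $260,500.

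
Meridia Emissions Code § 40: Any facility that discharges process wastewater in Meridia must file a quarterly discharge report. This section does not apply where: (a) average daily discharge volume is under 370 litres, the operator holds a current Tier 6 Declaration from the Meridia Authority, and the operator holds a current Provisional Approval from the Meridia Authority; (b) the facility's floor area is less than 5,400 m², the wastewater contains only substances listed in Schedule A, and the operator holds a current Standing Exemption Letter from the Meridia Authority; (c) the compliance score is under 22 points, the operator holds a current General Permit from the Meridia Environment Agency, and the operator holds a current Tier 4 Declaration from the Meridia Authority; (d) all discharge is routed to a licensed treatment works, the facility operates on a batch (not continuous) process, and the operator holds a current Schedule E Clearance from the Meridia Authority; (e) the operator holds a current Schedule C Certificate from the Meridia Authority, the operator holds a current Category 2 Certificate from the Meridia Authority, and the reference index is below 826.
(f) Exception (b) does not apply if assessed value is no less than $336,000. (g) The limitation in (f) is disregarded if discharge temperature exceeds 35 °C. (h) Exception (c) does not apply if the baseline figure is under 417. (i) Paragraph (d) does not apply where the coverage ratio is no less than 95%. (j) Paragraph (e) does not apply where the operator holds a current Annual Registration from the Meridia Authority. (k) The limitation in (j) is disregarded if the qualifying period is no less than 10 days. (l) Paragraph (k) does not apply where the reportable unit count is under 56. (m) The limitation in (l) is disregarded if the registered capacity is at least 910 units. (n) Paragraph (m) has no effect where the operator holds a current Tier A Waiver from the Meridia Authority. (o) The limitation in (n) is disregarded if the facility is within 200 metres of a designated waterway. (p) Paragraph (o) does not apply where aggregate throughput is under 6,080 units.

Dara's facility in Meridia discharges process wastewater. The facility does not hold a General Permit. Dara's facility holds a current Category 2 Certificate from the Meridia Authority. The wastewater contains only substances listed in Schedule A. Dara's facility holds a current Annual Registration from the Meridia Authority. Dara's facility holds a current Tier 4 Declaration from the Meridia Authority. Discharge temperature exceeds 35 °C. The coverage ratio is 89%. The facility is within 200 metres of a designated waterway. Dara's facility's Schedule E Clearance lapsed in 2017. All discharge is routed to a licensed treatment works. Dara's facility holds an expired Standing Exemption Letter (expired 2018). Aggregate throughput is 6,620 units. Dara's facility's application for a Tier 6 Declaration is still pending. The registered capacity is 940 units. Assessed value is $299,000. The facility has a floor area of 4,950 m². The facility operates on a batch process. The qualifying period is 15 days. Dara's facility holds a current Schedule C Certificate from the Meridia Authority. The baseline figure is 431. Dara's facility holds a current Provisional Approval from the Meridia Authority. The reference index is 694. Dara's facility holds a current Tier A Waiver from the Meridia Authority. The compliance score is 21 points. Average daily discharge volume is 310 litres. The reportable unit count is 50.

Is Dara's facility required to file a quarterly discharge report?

Exception (a) fails — no current Tier 6 Declaration is held.
Exception (b) does not apply: the Standing Exemption Letter is not current.
Exception (c) does not apply: no General Permit is held.
Exception (d) does not apply: there is no Schedule E Clearance in force.
Exception (e) is satisfied on its face — a current Schedule C Certificate is held; a current Category 2 Certificate is held; the reference index is 694, below the 826 limit. As to paragraphs (j)–(p): (j) applies (a current Annual Registration is held), but is displaced by (k): (k) operates against (j): the qualifying period is 15 days, meeting the 10 days threshold. (l) is engaged (the reportable unit count is 50, under the 56 limit), but is itself disapplied by (m): (m) operates against (l): the registered capacity is 940 units, meeting the 910 units threshold. (n) is triggered (a current Tier A Waiver is held), but yields to (o): (o) operates against (n): the facility is within 200 m of a designated waterway. (p) is not triggered (aggregate throughput is 6,620 units, not under 6,080 units), so (o) stands. So (e) applies.

No — exception (e) applies; Dara's facility is not required to file a quarterly discharge report.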